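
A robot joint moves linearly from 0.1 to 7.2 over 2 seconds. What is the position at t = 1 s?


s = t/T = 1/2 = 0.5
p(t) = p0 + (pf-p0)*s
= 0.1 + (7.2 - 0.1) * 0.5
= 3.65


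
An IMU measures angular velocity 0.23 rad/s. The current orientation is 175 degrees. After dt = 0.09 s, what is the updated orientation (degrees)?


delta_theta = w * dt = 0.23 * 0.09 = 0.0207 rad
= 1.186 deg
theta_new = 175 + 1.186 = 176.186 deg


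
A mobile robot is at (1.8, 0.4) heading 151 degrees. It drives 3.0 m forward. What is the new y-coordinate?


y_new = y0 + d*sin(theta)
= 0.4 + 3.0*sin(151)
= 0.4 + 1.4544
= 1.8544


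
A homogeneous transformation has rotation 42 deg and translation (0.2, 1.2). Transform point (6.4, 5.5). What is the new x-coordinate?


x' = cos(theta)*px - sin(theta)*py + tx
= 0.7431*6.4 - 0.6691*5.5 + 0.2
= 1.2759


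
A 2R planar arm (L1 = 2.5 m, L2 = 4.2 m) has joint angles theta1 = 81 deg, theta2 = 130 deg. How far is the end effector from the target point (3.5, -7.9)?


End effector via forward kinematics:
x = L1*cos(t1) + L2*cos(t1+t2) = -3.209
y = L1*sin(t1) + L2*sin(t1+t2) = 0.3061
Distance to target:
d = sqrt((3.5 - -3.209)^2 + (-7.9 - 0.3061)^2)
= sqrt(45.0109 + 67.3394)
= 10.5995 m


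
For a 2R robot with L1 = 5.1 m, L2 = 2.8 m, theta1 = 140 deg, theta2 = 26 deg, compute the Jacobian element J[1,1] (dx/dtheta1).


J[1,1] = -L1*sin(t1) - L2*sin(t1+t2)
= -5.1*sin(140) - 2.8*sin(166)
= -3.9556


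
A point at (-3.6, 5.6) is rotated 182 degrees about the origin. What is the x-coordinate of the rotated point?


x' = x*cos(theta) - y*sin(theta)
cos(182 deg) = -0.9994, sin(182 deg) = -0.0349
x' = -3.6 * -0.9994 - 5.6 * -0.0349
= 3.5978 - -0.1954
= 3.7932


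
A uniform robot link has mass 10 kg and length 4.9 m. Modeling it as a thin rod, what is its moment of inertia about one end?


I = (1/3) * m * L^2
= (1/3) * 10 * 4.9^2
= 0.333333 * 10 * 24.01
= 80.0333 kg*m^2


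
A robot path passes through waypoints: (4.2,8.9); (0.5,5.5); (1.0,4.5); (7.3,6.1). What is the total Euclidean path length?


Segment lengths:
  seg1 = sqrt((-3.7)^2 + (-3.4)^2) = 5.0249
  seg2 = sqrt((0.5)^2 + (-1.0)^2) = 1.118
  seg3 = sqrt((6.3)^2 + (1.6)^2) = 6.5
Total = 12.643


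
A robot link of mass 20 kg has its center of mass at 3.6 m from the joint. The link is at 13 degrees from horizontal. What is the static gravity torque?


tau = m*g*L*cos(angle)
= 20 * 9.81 * 3.6 * cos(13 deg)
= 20 * 9.81 * 3.6 * 0.9744
= 688.2171 Nm


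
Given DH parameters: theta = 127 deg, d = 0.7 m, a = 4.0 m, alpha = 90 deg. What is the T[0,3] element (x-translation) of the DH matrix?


T[0,3] = a * cos(theta)
= 4.0 * cos(127 deg)
= 4.0 * -0.6018
= -2.4073


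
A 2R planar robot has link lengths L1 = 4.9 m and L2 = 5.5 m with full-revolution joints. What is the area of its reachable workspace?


r_max = L1 + L2 = 10.4 m
r_min = |L1 - L2| = 0.6 m
Area = pi*(r_max^2 - r_min^2)
= pi*(108.16 - 0.36)
= pi * 107.8
= 338.6637 m^2


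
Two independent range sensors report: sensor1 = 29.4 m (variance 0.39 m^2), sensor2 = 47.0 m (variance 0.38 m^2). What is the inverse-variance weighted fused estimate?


w1 = (1/var1) / (1/var1 + 1/var2)
   = 2.5641 / (2.5641 + 2.6316) = 0.4935
w2 = 1 - w1 = 0.5065
fused = w1*s1 + w2*s2 = 14.5091 + 23.8052
= 38.3143 m


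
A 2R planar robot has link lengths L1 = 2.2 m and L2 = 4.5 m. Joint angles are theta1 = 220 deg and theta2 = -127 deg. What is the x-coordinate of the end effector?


Convert angles to radians: theta1 = 3.8397, theta2 = -2.2166
x = L1*cos(theta1) + L2*cos(theta1+theta2)
x = -1.6853 + -0.2355
x = -1.9208


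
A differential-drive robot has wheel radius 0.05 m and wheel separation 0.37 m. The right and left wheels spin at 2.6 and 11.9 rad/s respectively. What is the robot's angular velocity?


vR = r*wR = 0.05*2.6 = 0.13 m/s
vL = r*wL = 0.05*11.9 = 0.595 m/s
v = (vR+vL)/2 = 0.3625 m/s
omega = (vR-vL)/L = -1.2568 rad/s
angular velocity = -1.2568 rad/s


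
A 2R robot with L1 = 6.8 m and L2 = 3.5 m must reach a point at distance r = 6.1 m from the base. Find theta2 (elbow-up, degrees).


cos(theta2) = (r^2 - L1^2 - L2^2) / (2*L1*L2)
cos(theta2) = (37.21 - 46.24 - 12.25) / 47.6
cos(theta2) = -0.447059
theta2 = 116.5551 degrees


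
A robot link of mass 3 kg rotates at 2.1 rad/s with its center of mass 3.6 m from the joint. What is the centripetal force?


F = m * omega^2 * r
= 3 * 2.1^2 * 3.6
= 3 * 4.41 * 3.6
= 47.628 N


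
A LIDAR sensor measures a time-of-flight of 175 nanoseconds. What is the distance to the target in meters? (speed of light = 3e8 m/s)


tof = 175 ns = 1.75e-07 s
dist = c * tof / 2
= 3e8 * 1.75e-07 / 2
= 26.25 m


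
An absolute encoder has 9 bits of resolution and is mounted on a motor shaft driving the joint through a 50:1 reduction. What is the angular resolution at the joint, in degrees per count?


counts = 2^9 = 512
effective counts at joint = 512 * 50 = 25600
resolution = 360 / 25600
= 0.0141 deg/count


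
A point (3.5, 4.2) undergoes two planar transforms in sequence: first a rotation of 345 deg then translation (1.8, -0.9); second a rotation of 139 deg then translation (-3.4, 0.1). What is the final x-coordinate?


After transform 1:
x1 = cos(345)*3.5 - sin(345)*4.2 + 1.8 = 6.2678
y1 = sin(345)*3.5 + cos(345)*4.2 + -0.9 = 2.251
After transform 2:
x2 = cos(139)*6.2678 - sin(139)*2.251 + -3.4
= -9.6072


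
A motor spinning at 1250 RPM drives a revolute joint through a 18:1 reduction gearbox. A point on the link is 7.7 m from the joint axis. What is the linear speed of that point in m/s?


omega_motor = 1250 * 2*pi/60 = 130.8997 rad/s
omega_joint = omega_motor / 18 = 7.2722 rad/s
v = omega_joint * r = 7.2722 * 7.7
= 55.996 m/s


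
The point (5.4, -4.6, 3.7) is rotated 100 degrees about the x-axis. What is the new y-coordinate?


Rotation about x-axis: y' = y*cos(theta) - z*sin(theta)
= -4.6 * -0.1736 - 3.7 * 0.9848
= -2.845


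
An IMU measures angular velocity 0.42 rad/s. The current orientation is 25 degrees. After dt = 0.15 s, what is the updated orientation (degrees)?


delta_theta = w * dt = 0.42 * 0.15 = 0.063 rad
= 3.6096 deg
theta_new = 25 + 3.6096 = 28.6096 deg


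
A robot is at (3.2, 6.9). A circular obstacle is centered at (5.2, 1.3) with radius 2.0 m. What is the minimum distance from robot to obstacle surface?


center_dist = sqrt((3.2-5.2)^2 + (6.9-1.3)^2)
= sqrt(4.0 + 31.36)
= 5.9464
min_dist = center_dist - radius = 5.9464 - 2.0 = 3.9464 m


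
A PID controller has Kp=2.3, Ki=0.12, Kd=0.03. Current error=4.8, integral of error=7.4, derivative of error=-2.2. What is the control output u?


u = Kp*e + Ki*int(e) + Kd*de/dt
= 2.3*4.8 + 0.12*7.4 + 0.03*(-2.2)
= 11.04 + 0.888 + -0.066
= 11.862


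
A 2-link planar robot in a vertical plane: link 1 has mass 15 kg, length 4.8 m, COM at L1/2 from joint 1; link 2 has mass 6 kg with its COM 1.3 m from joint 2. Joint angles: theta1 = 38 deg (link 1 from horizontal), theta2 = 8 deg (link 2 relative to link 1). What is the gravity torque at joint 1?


Horizontal distance from joint 1 to link-1 COM:
  x_c1 = (L1/2)*cos(t1) = 2.4 * 0.788 = 1.8912 m
Horizontal distance from joint 1 to link-2 COM:
  x_c2 = L1*cos(t1) + Lc2*cos(t1+t2)
       = 4.8*0.788 + 1.3*0.6947 = 4.6855 m
tau1 = m1*g*x_c1 + m2*g*x_c2
     = 15*9.81*1.8912 + 6*9.81*4.6855
     = 278.2939 + 275.789
     = 554.0828 Nm


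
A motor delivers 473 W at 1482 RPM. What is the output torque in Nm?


omega = 1482 * 2*pi/60 = 155.1947 rad/s
tau = P / omega = 473 / 155.1947
= 3.0478 Nm


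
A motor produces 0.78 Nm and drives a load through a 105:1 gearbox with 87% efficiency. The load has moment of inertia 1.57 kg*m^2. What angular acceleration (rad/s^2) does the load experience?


tau_out = tau_motor * N * eta
= 0.78 * 105 * 0.87 = 71.253 Nm
alpha = tau_out / I = 71.253 / 1.57
= 45.3841 rad/s^2


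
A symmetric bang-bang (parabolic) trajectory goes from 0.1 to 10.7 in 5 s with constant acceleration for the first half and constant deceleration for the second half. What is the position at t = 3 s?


Symmetric rest-to-rest: each phase covers (pf-p0)/2 in time T/2. 0.5*a*(T/2)^2 = (pf-p0)/2 => a = 4*(pf-p0)/T^2
a = 4*(10.7-0.1)/5^2 = 1.696
t = 3 is in the deceleration phase (t > T/2).
p = pf - 0.5*a*(T-t)^2 = 10.7 - 0.5*1.696*2^2
= 7.308


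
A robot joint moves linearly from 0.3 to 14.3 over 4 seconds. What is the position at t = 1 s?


s = t/T = 1/4 = 0.25
p(t) = p0 + (pf-p0)*s
= 0.3 + (14.3 - 0.3) * 0.25
= 3.8


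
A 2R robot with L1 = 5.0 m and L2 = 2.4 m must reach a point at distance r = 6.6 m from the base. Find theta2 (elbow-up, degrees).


cos(theta2) = (r^2 - L1^2 - L2^2) / (2*L1*L2)
cos(theta2) = (43.56 - 25.0 - 5.76) / 24.0
cos(theta2) = 0.533333
theta2 = 57.769 degrees


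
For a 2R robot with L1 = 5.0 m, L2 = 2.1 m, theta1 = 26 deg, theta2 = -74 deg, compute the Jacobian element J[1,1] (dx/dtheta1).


J[1,1] = -L1*sin(t1) - L2*sin(t1+t2)
= -5.0*sin(26) - 2.1*sin(-48)
= -0.6313


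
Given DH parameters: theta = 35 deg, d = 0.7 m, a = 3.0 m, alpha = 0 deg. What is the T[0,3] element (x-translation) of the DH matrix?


T[0,3] = a * cos(theta)
= 3.0 * cos(35 deg)
= 3.0 * 0.8192
= 2.4575


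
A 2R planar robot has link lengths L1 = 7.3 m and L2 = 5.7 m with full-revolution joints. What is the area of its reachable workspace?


r_max = L1 + L2 = 13.0 m
r_min = |L1 - L2| = 1.6 m
Area = pi*(r_max^2 - r_min^2)
= pi*(169.0 - 2.56)
= pi * 166.44
= 522.8867 m^2


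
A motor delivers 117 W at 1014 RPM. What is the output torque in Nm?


omega = 1014 * 2*pi/60 = 106.1858 rad/s
tau = P / omega = 117 / 106.1858
= 1.1018 Nm


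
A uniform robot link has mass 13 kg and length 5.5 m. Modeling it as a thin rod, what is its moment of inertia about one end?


I = (1/3) * m * L^2
= (1/3) * 13 * 5.5^2
= 0.333333 * 13 * 30.25
= 131.0833 kg*m^2


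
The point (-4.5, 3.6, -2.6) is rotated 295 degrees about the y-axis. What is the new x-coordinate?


Rotation about y-axis: x' = x*cos(theta) + z*sin(theta)
= -4.5 * 0.4226 + -2.6 * -0.9063
= 0.4546


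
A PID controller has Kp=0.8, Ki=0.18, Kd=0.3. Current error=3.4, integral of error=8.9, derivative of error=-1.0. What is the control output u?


u = Kp*e + Ki*int(e) + Kd*de/dt
= 0.8*3.4 + 0.18*8.9 + 0.3*(-1.0)
= 2.72 + 1.602 + -0.3
= 4.022


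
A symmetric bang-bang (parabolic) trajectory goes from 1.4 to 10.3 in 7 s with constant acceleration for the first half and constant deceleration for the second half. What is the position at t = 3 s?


Symmetric rest-to-rest: each phase covers (pf-p0)/2 in time T/2. 0.5*a*(T/2)^2 = (pf-p0)/2 => a = 4*(pf-p0)/T^2
a = 4*(10.3-1.4)/7^2 = 0.7265
t = 3 is in the acceleration phase (t <= T/2).
p = p0 + 0.5*a*t^2 = 1.4 + 0.5*0.7265*3^2
= 4.6694


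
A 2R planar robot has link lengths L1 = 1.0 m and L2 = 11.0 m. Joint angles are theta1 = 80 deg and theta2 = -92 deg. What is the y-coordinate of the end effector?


Convert angles to radians: theta1 = 1.3963, theta2 = -1.6057
y = L1*sin(theta1) + L2*sin(theta1+theta2)
y = 0.9848 + -2.287
y = -1.3022


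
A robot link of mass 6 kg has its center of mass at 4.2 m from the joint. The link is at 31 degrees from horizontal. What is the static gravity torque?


tau = m*g*L*cos(angle)
= 6 * 9.81 * 4.2 * cos(31 deg)
= 6 * 9.81 * 4.2 * 0.8572
= 211.902 Nm


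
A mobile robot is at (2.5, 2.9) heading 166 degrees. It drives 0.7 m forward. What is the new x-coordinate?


x_new = x0 + d*cos(theta)
= 2.5 + 0.7*cos(166)
= 2.5 + -0.6792
= 1.8208


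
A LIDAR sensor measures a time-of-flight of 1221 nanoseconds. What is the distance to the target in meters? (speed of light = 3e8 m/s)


tof = 1221 ns = 1.221e-06 s
dist = c * tof / 2
= 3e8 * 1.221e-06 / 2
= 183.15 m


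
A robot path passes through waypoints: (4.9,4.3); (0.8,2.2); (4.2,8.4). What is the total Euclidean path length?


Segment lengths:
  seg1 = sqrt((-4.1)^2 + (-2.1)^2) = 4.6065
  seg2 = sqrt((3.4)^2 + (6.2)^2) = 7.0711
Total = 11.6776


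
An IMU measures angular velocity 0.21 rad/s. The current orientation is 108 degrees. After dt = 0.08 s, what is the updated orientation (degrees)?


delta_theta = w * dt = 0.21 * 0.08 = 0.0168 rad
= 0.9626 deg
theta_new = 108 + 0.9626 = 108.9626 deg


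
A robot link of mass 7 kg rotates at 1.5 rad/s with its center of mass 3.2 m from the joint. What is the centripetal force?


F = m * omega^2 * r
= 7 * 1.5^2 * 3.2
= 7 * 2.25 * 3.2
= 50.4 N


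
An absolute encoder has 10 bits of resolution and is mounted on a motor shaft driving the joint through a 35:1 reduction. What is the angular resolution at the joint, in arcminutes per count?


counts = 2^10 = 1024
effective counts at joint = 1024 * 35 = 35840
resolution = 360*60 / 35840
= 0.6027 arcmin/count


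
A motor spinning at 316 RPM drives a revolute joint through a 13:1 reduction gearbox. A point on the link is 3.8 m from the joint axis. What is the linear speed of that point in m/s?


omega_motor = 316 * 2*pi/60 = 33.0914 rad/s
omega_joint = omega_motor / 13 = 2.5455 rad/s
v = omega_joint * r = 2.5455 * 3.8
= 9.6729 m/s


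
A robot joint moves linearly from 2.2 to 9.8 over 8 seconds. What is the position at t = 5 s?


s = t/T = 5/8 = 0.625
p(t) = p0 + (pf-p0)*s
= 2.2 + (9.8 - 2.2) * 0.625
= 6.95


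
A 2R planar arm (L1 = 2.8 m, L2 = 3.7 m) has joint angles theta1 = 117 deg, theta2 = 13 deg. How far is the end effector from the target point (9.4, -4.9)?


End effector via forward kinematics:
x = L1*cos(t1) + L2*cos(t1+t2) = -3.6495
y = L1*sin(t1) + L2*sin(t1+t2) = 5.3292
Distance to target:
d = sqrt((9.4 - -3.6495)^2 + (-4.9 - 5.3292)^2)
= sqrt(170.2891 + 104.6362)
= 16.5809 m


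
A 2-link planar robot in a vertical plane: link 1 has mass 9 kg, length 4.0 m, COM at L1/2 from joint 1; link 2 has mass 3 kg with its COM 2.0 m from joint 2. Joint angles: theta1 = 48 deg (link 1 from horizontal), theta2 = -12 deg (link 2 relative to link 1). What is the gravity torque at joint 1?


Horizontal distance from joint 1 to link-1 COM:
  x_c1 = (L1/2)*cos(t1) = 2.0 * 0.6691 = 1.3383 m
Horizontal distance from joint 1 to link-2 COM:
  x_c2 = L1*cos(t1) + Lc2*cos(t1+t2)
       = 4.0*0.6691 + 2.0*0.809 = 4.2946 m
tau1 = m1*g*x_c1 + m2*g*x_c2
     = 9*9.81*1.3383 + 3*9.81*4.2946
     = 118.1551 + 126.3888
     = 244.5439 Nm


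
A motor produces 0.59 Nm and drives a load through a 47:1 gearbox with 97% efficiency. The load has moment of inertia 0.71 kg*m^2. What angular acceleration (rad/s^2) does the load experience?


tau_out = tau_motor * N * eta
= 0.59 * 47 * 0.97 = 26.8981 Nm
alpha = tau_out / I = 26.8981 / 0.71
= 37.8846 rad/s^2


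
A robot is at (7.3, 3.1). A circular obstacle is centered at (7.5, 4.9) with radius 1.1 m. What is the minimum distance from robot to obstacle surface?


center_dist = sqrt((7.3-7.5)^2 + (3.1-4.9)^2)
= sqrt(0.04 + 3.24)
= 1.8111
min_dist = center_dist - radius = 1.8111 - 1.1 = 0.7111 m


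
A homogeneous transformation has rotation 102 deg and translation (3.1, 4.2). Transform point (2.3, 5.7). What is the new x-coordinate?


x' = cos(theta)*px - sin(theta)*py + tx
= -0.2079*2.3 - 0.9781*5.7 + 3.1
= -2.9536


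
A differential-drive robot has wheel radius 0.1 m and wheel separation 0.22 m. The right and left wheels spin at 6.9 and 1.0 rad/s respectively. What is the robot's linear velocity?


vR = r*wR = 0.1*6.9 = 0.69 m/s
vL = r*wL = 0.1*1.0 = 0.1 m/s
v = (vR+vL)/2 = 0.395 m/s
omega = (vR-vL)/L = 2.6818 rad/s
linear velocity = 0.395 m/s


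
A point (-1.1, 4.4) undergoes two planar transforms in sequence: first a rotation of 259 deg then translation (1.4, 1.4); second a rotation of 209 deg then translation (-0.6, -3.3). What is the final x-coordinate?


After transform 1:
x1 = cos(259)*-1.1 - sin(259)*4.4 + 1.4 = 5.929
y1 = sin(259)*-1.1 + cos(259)*4.4 + 1.4 = 1.6402
After transform 2:
x2 = cos(209)*5.929 - sin(209)*1.6402 + -0.6
= -4.9905


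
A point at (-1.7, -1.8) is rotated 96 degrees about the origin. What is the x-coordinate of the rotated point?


x' = x*cos(theta) - y*sin(theta)
cos(96 deg) = -0.1045, sin(96 deg) = 0.9945
x' = -1.7 * -0.1045 - -1.8 * 0.9945
= 0.1777 - -1.7901
= 1.9678


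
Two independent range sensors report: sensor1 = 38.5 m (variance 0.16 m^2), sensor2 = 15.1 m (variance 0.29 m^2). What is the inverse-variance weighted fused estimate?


w1 = (1/var1) / (1/var1 + 1/var2)
   = 6.25 / (6.25 + 3.4483) = 0.6444
w2 = 1 - w1 = 0.3556
fused = w1*s1 + w2*s2 = 24.8111 + 5.3689
= 30.18 m


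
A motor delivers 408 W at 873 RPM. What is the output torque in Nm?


omega = 873 * 2*pi/60 = 91.4203 rad/s
tau = P / omega = 408 / 91.4203
= 4.4629 Nm


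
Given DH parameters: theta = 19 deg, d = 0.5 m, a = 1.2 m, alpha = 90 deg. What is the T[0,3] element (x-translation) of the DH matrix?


T[0,3] = a * cos(theta)
= 1.2 * cos(19 deg)
= 1.2 * 0.9455
= 1.1346


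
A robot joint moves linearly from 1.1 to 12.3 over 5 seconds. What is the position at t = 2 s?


s = t/T = 2/5 = 0.4
p(t) = p0 + (pf-p0)*s
= 1.1 + (12.3 - 1.1) * 0.4
= 5.58


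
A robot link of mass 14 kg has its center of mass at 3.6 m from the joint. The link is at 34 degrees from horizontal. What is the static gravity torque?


tau = m*g*L*cos(angle)
= 14 * 9.81 * 3.6 * cos(34 deg)
= 14 * 9.81 * 3.6 * 0.829
= 409.8961 Nm


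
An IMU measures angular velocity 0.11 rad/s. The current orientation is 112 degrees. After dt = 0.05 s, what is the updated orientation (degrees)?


delta_theta = w * dt = 0.11 * 0.05 = 0.0055 rad
= 0.3151 deg
theta_new = 112 + 0.3151 = 112.3151 deg


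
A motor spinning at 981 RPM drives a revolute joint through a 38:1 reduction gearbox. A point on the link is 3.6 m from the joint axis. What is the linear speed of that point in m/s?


omega_motor = 981 * 2*pi/60 = 102.7301 rad/s
omega_joint = omega_motor / 38 = 2.7034 rad/s
v = omega_joint * r = 2.7034 * 3.6
= 9.7323 m/s


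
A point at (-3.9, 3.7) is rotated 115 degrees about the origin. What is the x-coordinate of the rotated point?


x' = x*cos(theta) - y*sin(theta)
cos(115 deg) = -0.4226, sin(115 deg) = 0.9063
x' = -3.9 * -0.4226 - 3.7 * 0.9063
= 1.6482 - 3.3533
= -1.7051


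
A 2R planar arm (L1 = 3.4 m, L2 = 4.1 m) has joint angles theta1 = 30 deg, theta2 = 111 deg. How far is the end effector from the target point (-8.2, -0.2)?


End effector via forward kinematics:
x = L1*cos(t1) + L2*cos(t1+t2) = -0.2418
y = L1*sin(t1) + L2*sin(t1+t2) = 4.2802
Distance to target:
d = sqrt((-8.2 - -0.2418)^2 + (-0.2 - 4.2802)^2)
= sqrt(63.3328 + 20.0723)
= 9.1326 m


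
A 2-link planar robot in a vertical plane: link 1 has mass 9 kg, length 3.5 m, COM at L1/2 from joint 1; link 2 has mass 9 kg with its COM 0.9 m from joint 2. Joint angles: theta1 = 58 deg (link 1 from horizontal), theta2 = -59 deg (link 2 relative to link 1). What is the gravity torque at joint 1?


Horizontal distance from joint 1 to link-1 COM:
  x_c1 = (L1/2)*cos(t1) = 1.75 * 0.5299 = 0.9274 m
Horizontal distance from joint 1 to link-2 COM:
  x_c2 = L1*cos(t1) + Lc2*cos(t1+t2)
       = 3.5*0.5299 + 0.9*0.9998 = 2.7546 m
tau1 = m1*g*x_c1 + m2*g*x_c2
     = 9*9.81*0.9274 + 9*9.81*2.7546
     = 81.8765 + 243.2019
     = 325.0784 Nm


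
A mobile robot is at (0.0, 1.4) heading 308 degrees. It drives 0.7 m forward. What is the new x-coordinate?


x_new = x0 + d*cos(theta)
= 0.0 + 0.7*cos(308)
= 0.0 + 0.431
= 0.431


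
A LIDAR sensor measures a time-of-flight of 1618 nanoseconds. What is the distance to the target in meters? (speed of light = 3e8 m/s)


tof = 1618 ns = 1.618e-06 s
dist = c * tof / 2
= 3e8 * 1.618e-06 / 2
= 242.7 m


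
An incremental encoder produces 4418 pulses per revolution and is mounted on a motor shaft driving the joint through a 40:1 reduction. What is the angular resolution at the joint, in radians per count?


counts per rev = 4418
effective counts at joint = 4418 * 40 = 176720
resolution = 2*pi / 176720
= 3.5554e-05 rad/count


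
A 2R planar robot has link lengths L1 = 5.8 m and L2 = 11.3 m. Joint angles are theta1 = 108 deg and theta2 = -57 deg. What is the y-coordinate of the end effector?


Convert angles to radians: theta1 = 1.885, theta2 = -0.9948
y = L1*sin(theta1) + L2*sin(theta1+theta2)
y = 5.5161 + 8.7817
y = 14.2979


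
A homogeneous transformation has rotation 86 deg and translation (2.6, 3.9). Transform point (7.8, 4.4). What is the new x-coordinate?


x' = cos(theta)*px - sin(theta)*py + tx
= 0.0698*7.8 - 0.9976*4.4 + 2.6
= -1.2452


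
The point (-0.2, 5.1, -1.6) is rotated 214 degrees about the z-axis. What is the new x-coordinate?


Rotation about z-axis: x' = x*cos(theta) - y*sin(theta)
= -0.2 * -0.829 - 5.1 * -0.5592
= 3.0177


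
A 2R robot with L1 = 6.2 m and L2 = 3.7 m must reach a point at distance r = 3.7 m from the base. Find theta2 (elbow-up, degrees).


cos(theta2) = (r^2 - L1^2 - L2^2) / (2*L1*L2)
cos(theta2) = (13.69 - 38.44 - 13.69) / 45.88
cos(theta2) = -0.837838
theta2 = 146.9125 degrees


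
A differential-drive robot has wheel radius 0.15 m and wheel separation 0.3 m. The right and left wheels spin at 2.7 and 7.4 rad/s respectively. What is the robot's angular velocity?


vR = r*wR = 0.15*2.7 = 0.405 m/s
vL = r*wL = 0.15*7.4 = 1.11 m/s
v = (vR+vL)/2 = 0.7575 m/s
omega = (vR-vL)/L = -2.35 rad/s
angular velocity = -2.35 rad/s


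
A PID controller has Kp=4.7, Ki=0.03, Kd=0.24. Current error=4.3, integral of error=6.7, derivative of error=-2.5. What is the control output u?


u = Kp*e + Ki*int(e) + Kd*de/dt
= 4.7*4.3 + 0.03*6.7 + 0.24*(-2.5)
= 20.21 + 0.201 + -0.6
= 19.811


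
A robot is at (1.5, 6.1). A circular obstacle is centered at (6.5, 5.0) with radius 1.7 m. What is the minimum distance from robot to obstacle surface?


center_dist = sqrt((1.5-6.5)^2 + (6.1-5.0)^2)
= sqrt(25.0 + 1.21)
= 5.1196
min_dist = center_dist - radius = 5.1196 - 1.7 = 3.4196 m


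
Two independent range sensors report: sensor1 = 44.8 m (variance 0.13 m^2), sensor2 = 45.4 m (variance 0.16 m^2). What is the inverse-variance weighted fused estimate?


w1 = (1/var1) / (1/var1 + 1/var2)
   = 7.6923 / (7.6923 + 6.25) = 0.5517
w2 = 1 - w1 = 0.4483
fused = w1*s1 + w2*s2 = 24.7172 + 20.3517
= 45.069 m


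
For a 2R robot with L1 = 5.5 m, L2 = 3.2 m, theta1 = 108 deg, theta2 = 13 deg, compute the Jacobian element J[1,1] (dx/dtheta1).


J[1,1] = -L1*sin(t1) - L2*sin(t1+t2)
= -5.5*sin(108) - 3.2*sin(121)
= -7.9737


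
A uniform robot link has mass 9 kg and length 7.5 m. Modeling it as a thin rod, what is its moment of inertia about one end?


I = (1/3) * m * L^2
= (1/3) * 9 * 7.5^2
= 0.333333 * 9 * 56.25
= 168.75 kg*m^2


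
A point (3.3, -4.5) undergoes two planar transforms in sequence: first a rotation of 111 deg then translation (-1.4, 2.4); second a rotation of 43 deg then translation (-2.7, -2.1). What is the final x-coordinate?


After transform 1:
x1 = cos(111)*3.3 - sin(111)*-4.5 + -1.4 = 1.6185
y1 = sin(111)*3.3 + cos(111)*-4.5 + 2.4 = 7.0935
After transform 2:
x2 = cos(43)*1.6185 - sin(43)*7.0935 + -2.7
= -6.354


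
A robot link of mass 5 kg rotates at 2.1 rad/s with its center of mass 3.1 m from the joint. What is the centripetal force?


F = m * omega^2 * r
= 5 * 2.1^2 * 3.1
= 5 * 4.41 * 3.1
= 68.355 N


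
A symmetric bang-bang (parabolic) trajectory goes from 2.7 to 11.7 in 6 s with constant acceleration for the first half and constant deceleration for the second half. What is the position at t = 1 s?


Symmetric rest-to-rest: each phase covers (pf-p0)/2 in time T/2. 0.5*a*(T/2)^2 = (pf-p0)/2 => a = 4*(pf-p0)/T^2
a = 4*(11.7-2.7)/6^2 = 1.0
t = 1 is in the acceleration phase (t <= T/2).
p = p0 + 0.5*a*t^2 = 2.7 + 0.5*1.0*1^2
= 3.2


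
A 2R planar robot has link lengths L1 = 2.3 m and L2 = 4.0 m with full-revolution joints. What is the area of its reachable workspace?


r_max = L1 + L2 = 6.3 m
r_min = |L1 - L2| = 1.7 m
Area = pi*(r_max^2 - r_min^2)
= pi*(39.69 - 2.89)
= pi * 36.8
= 115.6106 m^2


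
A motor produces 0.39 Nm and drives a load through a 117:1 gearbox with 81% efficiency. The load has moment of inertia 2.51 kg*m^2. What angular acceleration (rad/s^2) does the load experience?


tau_out = tau_motor * N * eta
= 0.39 * 117 * 0.81 = 36.9603 Nm
alpha = tau_out / I = 36.9603 / 2.51
= 14.7252 rad/s^2


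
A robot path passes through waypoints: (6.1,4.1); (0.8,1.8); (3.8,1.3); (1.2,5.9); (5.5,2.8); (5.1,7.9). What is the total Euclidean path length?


Segment lengths:
  seg1 = sqrt((-5.3)^2 + (-2.3)^2) = 5.7775
  seg2 = sqrt((3.0)^2 + (-0.5)^2) = 3.0414
  seg3 = sqrt((-2.6)^2 + (4.6)^2) = 5.2839
  seg4 = sqrt((4.3)^2 + (-3.1)^2) = 5.3009
  seg5 = sqrt((-0.4)^2 + (5.1)^2) = 5.1157
Total = 24.5195


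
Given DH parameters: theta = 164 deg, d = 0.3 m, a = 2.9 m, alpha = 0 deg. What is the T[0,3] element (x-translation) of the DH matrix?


T[0,3] = a * cos(theta)
= 2.9 * cos(164 deg)
= 2.9 * -0.9613
= -2.7877


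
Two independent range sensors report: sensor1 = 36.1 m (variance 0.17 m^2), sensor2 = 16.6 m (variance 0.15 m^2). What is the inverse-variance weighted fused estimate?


w1 = (1/var1) / (1/var1 + 1/var2)
   = 5.8824 / (5.8824 + 6.6667) = 0.4687
w2 = 1 - w1 = 0.5312
fused = w1*s1 + w2*s2 = 16.9219 + 8.8188
= 25.7406 m


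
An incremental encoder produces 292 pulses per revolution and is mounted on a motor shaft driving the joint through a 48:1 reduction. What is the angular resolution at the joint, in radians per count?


counts per rev = 292
effective counts at joint = 292 * 48 = 14016
resolution = 2*pi / 14016
= 4.4829e-04 rad/count


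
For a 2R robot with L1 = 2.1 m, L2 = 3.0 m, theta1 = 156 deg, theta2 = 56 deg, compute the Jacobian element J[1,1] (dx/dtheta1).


J[1,1] = -L1*sin(t1) - L2*sin(t1+t2)
= -2.1*sin(156) - 3.0*sin(212)
= 0.7356


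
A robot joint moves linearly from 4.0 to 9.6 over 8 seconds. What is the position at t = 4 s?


s = t/T = 4/8 = 0.5
p(t) = p0 + (pf-p0)*s
= 4.0 + (9.6 - 4.0) * 0.5
= 6.8


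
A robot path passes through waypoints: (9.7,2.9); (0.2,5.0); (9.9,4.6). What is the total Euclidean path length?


Segment lengths:
  seg1 = sqrt((-9.5)^2 + (2.1)^2) = 9.7293
  seg2 = sqrt((9.7)^2 + (-0.4)^2) = 9.7082
Total = 19.4376


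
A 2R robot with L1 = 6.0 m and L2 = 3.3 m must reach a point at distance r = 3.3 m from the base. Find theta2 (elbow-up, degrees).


cos(theta2) = (r^2 - L1^2 - L2^2) / (2*L1*L2)
cos(theta2) = (10.89 - 36.0 - 10.89) / 39.6
cos(theta2) = -0.909091
theta2 = 155.38 degrees


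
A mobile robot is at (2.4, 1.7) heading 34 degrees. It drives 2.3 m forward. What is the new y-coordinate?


y_new = y0 + d*sin(theta)
= 1.7 + 2.3*sin(34)
= 1.7 + 1.2861
= 2.9861


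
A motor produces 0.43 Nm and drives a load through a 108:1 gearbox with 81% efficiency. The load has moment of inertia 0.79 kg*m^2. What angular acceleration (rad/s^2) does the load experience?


tau_out = tau_motor * N * eta
= 0.43 * 108 * 0.81 = 37.6164 Nm
alpha = tau_out / I = 37.6164 / 0.79
= 47.6157 rad/s^2


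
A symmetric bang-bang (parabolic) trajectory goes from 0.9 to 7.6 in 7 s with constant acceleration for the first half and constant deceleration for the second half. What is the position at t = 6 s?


Symmetric rest-to-rest: each phase covers (pf-p0)/2 in time T/2. 0.5*a*(T/2)^2 = (pf-p0)/2 => a = 4*(pf-p0)/T^2
a = 4*(7.6-0.9)/7^2 = 0.5469
t = 6 is in the deceleration phase (t > T/2).
p = pf - 0.5*a*(T-t)^2 = 7.6 - 0.5*0.5469*1^2
= 7.3265


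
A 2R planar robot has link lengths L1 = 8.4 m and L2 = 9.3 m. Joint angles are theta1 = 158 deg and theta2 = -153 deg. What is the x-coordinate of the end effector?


Convert angles to radians: theta1 = 2.7576, theta2 = -2.6704
x = L1*cos(theta1) + L2*cos(theta1+theta2)
x = -7.7883 + 9.2646
x = 1.4763


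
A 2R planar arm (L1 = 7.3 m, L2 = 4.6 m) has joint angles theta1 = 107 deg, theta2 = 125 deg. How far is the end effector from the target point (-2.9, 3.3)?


End effector via forward kinematics:
x = L1*cos(t1) + L2*cos(t1+t2) = -4.9664
y = L1*sin(t1) + L2*sin(t1+t2) = 3.3562
Distance to target:
d = sqrt((-2.9 - -4.9664)^2 + (3.3 - 3.3562)^2)
= sqrt(4.2698 + 0.0032)
= 2.0671 m


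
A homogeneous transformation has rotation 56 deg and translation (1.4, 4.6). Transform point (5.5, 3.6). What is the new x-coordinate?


x' = cos(theta)*px - sin(theta)*py + tx
= 0.5592*5.5 - 0.829*3.6 + 1.4
= 1.491


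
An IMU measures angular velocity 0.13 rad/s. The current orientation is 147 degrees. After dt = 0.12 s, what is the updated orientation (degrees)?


delta_theta = w * dt = 0.13 * 0.12 = 0.0156 rad
= 0.8938 deg
theta_new = 147 + 0.8938 = 147.8938 deg


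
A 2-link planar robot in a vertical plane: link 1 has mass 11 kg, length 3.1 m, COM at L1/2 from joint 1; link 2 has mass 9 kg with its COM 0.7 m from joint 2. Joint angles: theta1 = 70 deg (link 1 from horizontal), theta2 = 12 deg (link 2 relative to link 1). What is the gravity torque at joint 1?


Horizontal distance from joint 1 to link-1 COM:
  x_c1 = (L1/2)*cos(t1) = 1.55 * 0.342 = 0.5301 m
Horizontal distance from joint 1 to link-2 COM:
  x_c2 = L1*cos(t1) + Lc2*cos(t1+t2)
       = 3.1*0.342 + 0.7*0.1392 = 1.1577 m
tau1 = m1*g*x_c1 + m2*g*x_c2
     = 11*9.81*0.5301 + 9*9.81*1.1577
     = 57.2065 + 102.2119
     = 159.4183 Nm


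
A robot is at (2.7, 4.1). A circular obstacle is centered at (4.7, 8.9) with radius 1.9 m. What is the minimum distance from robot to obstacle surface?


center_dist = sqrt((2.7-4.7)^2 + (4.1-8.9)^2)
= sqrt(4.0 + 23.04)
= 5.2
min_dist = center_dist - radius = 5.2 - 1.9 = 3.3 m


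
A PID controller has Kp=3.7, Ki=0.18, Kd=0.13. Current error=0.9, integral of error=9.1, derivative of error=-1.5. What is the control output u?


u = Kp*e + Ki*int(e) + Kd*de/dt
= 3.7*0.9 + 0.18*9.1 + 0.13*(-1.5)
= 3.33 + 1.638 + -0.195
= 4.773


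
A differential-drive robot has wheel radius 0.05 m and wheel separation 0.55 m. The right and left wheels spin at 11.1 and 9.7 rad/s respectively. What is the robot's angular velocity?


vR = r*wR = 0.05*11.1 = 0.555 m/s
vL = r*wL = 0.05*9.7 = 0.485 m/s
v = (vR+vL)/2 = 0.52 m/s
omega = (vR-vL)/L = 0.1273 rad/s
angular velocity = 0.1273 rad/s


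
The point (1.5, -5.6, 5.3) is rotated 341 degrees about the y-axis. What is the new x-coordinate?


Rotation about y-axis: x' = x*cos(theta) + z*sin(theta)
= 1.5 * 0.9455 + 5.3 * -0.3256
= -0.3072


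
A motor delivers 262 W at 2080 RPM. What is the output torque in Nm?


omega = 2080 * 2*pi/60 = 217.8171 rad/s
tau = P / omega = 262 / 217.8171
= 1.2028 Nm


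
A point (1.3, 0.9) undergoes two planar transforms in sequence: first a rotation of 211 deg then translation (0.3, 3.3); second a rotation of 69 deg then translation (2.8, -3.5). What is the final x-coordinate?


After transform 1:
x1 = cos(211)*1.3 - sin(211)*0.9 + 0.3 = -0.3508
y1 = sin(211)*1.3 + cos(211)*0.9 + 3.3 = 1.859
After transform 2:
x2 = cos(69)*-0.3508 - sin(69)*1.859 + 2.8
= 0.9388


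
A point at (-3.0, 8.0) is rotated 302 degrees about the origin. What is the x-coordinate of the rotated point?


x' = x*cos(theta) - y*sin(theta)
cos(302 deg) = 0.5299, sin(302 deg) = -0.848
x' = -3.0 * 0.5299 - 8.0 * -0.848
= -1.5898 - -6.7844
= 5.1946


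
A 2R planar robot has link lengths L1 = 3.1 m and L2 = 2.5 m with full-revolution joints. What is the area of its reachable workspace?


r_max = L1 + L2 = 5.6 m
r_min = |L1 - L2| = 0.6 m
Area = pi*(r_max^2 - r_min^2)
= pi*(31.36 - 0.36)
= pi * 31.0
= 97.3894 m^2


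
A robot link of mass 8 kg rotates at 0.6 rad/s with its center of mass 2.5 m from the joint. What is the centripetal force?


F = m * omega^2 * r
= 8 * 0.6^2 * 2.5
= 8 * 0.36 * 2.5
= 7.2 N


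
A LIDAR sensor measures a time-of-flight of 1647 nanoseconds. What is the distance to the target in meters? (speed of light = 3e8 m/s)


tof = 1647 ns = 1.647e-06 s
dist = c * tof / 2
= 3e8 * 1.647e-06 / 2
= 247.05 m


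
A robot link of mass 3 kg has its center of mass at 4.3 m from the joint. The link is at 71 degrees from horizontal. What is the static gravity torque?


tau = m*g*L*cos(angle)
= 3 * 9.81 * 4.3 * cos(71 deg)
= 3 * 9.81 * 4.3 * 0.3256
= 41.2003 Nm


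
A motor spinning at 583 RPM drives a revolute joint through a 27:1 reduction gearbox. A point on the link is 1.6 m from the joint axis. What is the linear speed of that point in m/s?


omega_motor = 583 * 2*pi/60 = 61.0516 rad/s
omega_joint = omega_motor / 27 = 2.2612 rad/s
v = omega_joint * r = 2.2612 * 1.6
= 3.6179 m/s


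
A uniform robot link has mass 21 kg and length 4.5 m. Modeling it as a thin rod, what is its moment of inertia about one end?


I = (1/3) * m * L^2
= (1/3) * 21 * 4.5^2
= 0.333333 * 21 * 20.25
= 141.75 kg*m^2


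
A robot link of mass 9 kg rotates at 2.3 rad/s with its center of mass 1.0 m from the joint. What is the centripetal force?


F = m * omega^2 * r
= 9 * 2.3^2 * 1.0
= 9 * 5.29 * 1.0
= 47.61 N


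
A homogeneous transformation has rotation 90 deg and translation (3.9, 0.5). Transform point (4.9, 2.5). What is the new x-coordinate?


x' = cos(theta)*px - sin(theta)*py + tx
= 0.0*4.9 - 1.0*2.5 + 3.9
= 1.4


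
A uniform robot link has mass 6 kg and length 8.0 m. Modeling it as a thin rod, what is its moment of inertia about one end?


I = (1/3) * m * L^2
= (1/3) * 6 * 8.0^2
= 0.333333 * 6 * 64.0
= 128.0 kg*m^2


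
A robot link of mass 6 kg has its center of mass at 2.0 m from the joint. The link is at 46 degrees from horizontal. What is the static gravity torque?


tau = m*g*L*cos(angle)
= 6 * 9.81 * 2.0 * cos(46 deg)
= 6 * 9.81 * 2.0 * 0.6947
= 81.7752 Nm


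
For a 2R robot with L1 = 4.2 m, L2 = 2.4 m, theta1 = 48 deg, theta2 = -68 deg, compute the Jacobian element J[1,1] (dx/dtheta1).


J[1,1] = -L1*sin(t1) - L2*sin(t1+t2)
= -4.2*sin(48) - 2.4*sin(-20)
= -2.3004


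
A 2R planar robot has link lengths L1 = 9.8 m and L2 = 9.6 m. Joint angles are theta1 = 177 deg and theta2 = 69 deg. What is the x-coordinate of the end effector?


Convert angles to radians: theta1 = 3.0892, theta2 = 1.2043
x = L1*cos(theta1) + L2*cos(theta1+theta2)
x = -9.7866 + -3.9047
x = -13.6912


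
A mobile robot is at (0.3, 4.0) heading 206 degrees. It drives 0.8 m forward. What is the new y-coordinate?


y_new = y0 + d*sin(theta)
= 4.0 + 0.8*sin(206)
= 4.0 + -0.3507
= 3.6493


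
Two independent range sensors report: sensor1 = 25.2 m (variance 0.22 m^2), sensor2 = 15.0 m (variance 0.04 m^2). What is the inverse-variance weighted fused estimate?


w1 = (1/var1) / (1/var1 + 1/var2)
   = 4.5455 / (4.5455 + 25.0) = 0.1538
w2 = 1 - w1 = 0.8462
fused = w1*s1 + w2*s2 = 3.8769 + 12.6923
= 16.5692 m


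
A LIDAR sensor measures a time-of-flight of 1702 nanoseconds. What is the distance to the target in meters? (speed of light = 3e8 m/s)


tof = 1702 ns = 1.702e-06 s
dist = c * tof / 2
= 3e8 * 1.702e-06 / 2
= 255.3 m


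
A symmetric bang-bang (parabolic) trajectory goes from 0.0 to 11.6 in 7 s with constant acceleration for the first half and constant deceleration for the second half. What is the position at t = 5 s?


Symmetric rest-to-rest: each phase covers (pf-p0)/2 in time T/2. 0.5*a*(T/2)^2 = (pf-p0)/2 => a = 4*(pf-p0)/T^2
a = 4*(11.6-0.0)/7^2 = 0.9469
t = 5 is in the deceleration phase (t > T/2).
p = pf - 0.5*a*(T-t)^2 = 11.6 - 0.5*0.9469*2^2
= 9.7061


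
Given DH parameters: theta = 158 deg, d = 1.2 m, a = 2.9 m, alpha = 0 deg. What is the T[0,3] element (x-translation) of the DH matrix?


T[0,3] = a * cos(theta)
= 2.9 * cos(158 deg)
= 2.9 * -0.9272
= -2.6888


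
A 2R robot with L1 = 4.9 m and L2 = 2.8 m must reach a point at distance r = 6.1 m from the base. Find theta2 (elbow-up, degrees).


cos(theta2) = (r^2 - L1^2 - L2^2) / (2*L1*L2)
cos(theta2) = (37.21 - 24.01 - 7.84) / 27.44
cos(theta2) = 0.195335
theta2 = 78.7357 degrees


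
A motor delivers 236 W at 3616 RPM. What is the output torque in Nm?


omega = 3616 * 2*pi/60 = 378.6666 rad/s
tau = P / omega = 236 / 378.6666
= 0.6232 Nm


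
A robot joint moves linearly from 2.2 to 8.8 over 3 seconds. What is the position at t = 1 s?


s = t/T = 1/3 = 0.3333
p(t) = p0 + (pf-p0)*s
= 2.2 + (8.8 - 2.2) * 0.3333
= 4.4


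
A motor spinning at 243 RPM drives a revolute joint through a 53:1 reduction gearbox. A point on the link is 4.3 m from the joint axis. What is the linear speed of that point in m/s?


omega_motor = 243 * 2*pi/60 = 25.4469 rad/s
omega_joint = omega_motor / 53 = 0.4801 rad/s
v = omega_joint * r = 0.4801 * 4.3
= 2.0646 m/s


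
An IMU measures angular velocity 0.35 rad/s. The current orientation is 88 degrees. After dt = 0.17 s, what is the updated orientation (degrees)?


delta_theta = w * dt = 0.35 * 0.17 = 0.0595 rad
= 3.4091 deg
theta_new = 88 + 3.4091 = 91.4091 deg


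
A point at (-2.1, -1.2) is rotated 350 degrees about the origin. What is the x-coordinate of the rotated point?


x' = x*cos(theta) - y*sin(theta)
cos(350 deg) = 0.9848, sin(350 deg) = -0.1736
x' = -2.1 * 0.9848 - -1.2 * -0.1736
= -2.0681 - 0.2084
= -2.2765


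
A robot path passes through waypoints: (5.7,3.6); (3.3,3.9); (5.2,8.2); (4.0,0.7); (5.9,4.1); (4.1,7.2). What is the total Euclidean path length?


Segment lengths:
  seg1 = sqrt((-2.4)^2 + (0.3)^2) = 2.4187
  seg2 = sqrt((1.9)^2 + (4.3)^2) = 4.7011
  seg3 = sqrt((-1.2)^2 + (-7.5)^2) = 7.5954
  seg4 = sqrt((1.9)^2 + (3.4)^2) = 3.8949
  seg5 = sqrt((-1.8)^2 + (3.1)^2) = 3.5847
Total = 22.1947


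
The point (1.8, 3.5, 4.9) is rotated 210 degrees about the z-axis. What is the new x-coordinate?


Rotation about z-axis: x' = x*cos(theta) - y*sin(theta)
= 1.8 * -0.866 - 3.5 * -0.5
= 0.1912


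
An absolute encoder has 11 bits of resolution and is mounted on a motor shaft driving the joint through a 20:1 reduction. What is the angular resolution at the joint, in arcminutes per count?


counts = 2^11 = 2048
effective counts at joint = 2048 * 20 = 40960
resolution = 360*60 / 40960
= 0.5273 arcmin/count


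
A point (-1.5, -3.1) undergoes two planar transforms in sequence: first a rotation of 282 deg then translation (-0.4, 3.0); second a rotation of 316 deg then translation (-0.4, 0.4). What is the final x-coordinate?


After transform 1:
x1 = cos(282)*-1.5 - sin(282)*-3.1 + -0.4 = -3.7441
y1 = sin(282)*-1.5 + cos(282)*-3.1 + 3.0 = 3.8227
After transform 2:
x2 = cos(316)*-3.7441 - sin(316)*3.8227 + -0.4
= -0.4378


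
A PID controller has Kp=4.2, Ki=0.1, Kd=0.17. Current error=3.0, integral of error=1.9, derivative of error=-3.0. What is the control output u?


u = Kp*e + Ki*int(e) + Kd*de/dt
= 4.2*3.0 + 0.1*1.9 + 0.17*(-3.0)
= 12.6 + 0.19 + -0.51
= 12.28


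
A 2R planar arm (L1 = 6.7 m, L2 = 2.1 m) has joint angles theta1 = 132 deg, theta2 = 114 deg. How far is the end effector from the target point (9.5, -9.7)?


End effector via forward kinematics:
x = L1*cos(t1) + L2*cos(t1+t2) = -5.3373
y = L1*sin(t1) + L2*sin(t1+t2) = 3.0606
Distance to target:
d = sqrt((9.5 - -5.3373)^2 + (-9.7 - 3.0606)^2)
= sqrt(220.1461 + 162.8335)
= 19.5699 m


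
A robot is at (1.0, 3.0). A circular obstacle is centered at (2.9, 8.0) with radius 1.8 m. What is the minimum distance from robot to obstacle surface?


center_dist = sqrt((1.0-2.9)^2 + (3.0-8.0)^2)
= sqrt(3.61 + 25.0)
= 5.3488
min_dist = center_dist - radius = 5.3488 - 1.8 = 3.5488 m


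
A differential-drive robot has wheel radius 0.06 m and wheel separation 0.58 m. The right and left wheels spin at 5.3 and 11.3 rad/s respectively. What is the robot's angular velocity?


vR = r*wR = 0.06*5.3 = 0.318 m/s
vL = r*wL = 0.06*11.3 = 0.678 m/s
v = (vR+vL)/2 = 0.498 m/s
omega = (vR-vL)/L = -0.6207 rad/s
angular velocity = -0.6207 rad/s
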